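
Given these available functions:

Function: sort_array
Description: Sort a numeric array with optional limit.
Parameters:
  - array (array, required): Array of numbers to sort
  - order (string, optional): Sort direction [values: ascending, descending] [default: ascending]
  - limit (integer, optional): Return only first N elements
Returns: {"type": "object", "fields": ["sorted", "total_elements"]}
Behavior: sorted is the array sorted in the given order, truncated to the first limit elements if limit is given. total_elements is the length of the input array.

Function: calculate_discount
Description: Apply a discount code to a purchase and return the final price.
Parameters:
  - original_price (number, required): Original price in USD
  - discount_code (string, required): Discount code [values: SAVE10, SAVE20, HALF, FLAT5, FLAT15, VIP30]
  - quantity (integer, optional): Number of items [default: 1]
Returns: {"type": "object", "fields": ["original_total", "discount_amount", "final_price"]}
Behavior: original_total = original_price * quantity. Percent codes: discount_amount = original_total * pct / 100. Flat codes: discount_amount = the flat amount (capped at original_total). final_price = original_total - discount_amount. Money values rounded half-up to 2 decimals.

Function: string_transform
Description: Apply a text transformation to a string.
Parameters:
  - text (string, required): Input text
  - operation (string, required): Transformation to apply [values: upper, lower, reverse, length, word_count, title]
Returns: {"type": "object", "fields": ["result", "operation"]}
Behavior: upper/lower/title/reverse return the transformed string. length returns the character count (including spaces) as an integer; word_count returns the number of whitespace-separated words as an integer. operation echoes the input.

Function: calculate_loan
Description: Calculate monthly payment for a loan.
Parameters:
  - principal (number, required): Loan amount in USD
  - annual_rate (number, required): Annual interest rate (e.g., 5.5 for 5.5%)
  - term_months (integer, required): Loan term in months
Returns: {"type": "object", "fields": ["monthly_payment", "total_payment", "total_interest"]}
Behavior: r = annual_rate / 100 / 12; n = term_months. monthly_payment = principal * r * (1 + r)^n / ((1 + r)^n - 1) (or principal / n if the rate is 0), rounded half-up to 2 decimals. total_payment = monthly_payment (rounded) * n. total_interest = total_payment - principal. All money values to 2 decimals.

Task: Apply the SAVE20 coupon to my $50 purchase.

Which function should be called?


The task needs a function whose description is: Apply a discount code to a purchase and return the final price.
calculate_discount


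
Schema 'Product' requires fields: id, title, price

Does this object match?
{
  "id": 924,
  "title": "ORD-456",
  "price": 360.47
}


Checking required fields... All present.
Valid - all required fields present


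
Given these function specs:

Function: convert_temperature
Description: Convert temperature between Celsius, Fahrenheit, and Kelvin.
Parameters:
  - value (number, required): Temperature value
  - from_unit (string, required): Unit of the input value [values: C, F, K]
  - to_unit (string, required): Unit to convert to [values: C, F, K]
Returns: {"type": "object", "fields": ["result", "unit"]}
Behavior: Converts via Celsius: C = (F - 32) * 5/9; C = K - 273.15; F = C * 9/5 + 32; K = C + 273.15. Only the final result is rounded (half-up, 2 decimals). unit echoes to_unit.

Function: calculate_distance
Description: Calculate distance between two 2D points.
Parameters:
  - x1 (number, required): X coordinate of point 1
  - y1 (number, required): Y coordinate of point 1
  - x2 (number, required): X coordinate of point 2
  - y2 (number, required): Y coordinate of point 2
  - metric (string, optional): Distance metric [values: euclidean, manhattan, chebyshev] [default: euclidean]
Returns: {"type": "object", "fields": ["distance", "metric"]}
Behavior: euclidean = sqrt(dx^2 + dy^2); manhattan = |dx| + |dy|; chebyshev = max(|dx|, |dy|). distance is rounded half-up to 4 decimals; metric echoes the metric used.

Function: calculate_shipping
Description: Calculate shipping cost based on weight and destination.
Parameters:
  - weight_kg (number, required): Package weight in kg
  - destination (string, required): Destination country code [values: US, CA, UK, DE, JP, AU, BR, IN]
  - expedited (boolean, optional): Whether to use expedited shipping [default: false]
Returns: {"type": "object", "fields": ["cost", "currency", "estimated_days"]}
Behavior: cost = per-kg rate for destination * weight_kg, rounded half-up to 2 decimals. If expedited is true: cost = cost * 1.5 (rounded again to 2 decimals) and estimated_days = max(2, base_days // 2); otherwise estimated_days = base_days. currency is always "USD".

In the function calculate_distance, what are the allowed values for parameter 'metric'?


The calculate_distance spec declares:
  - metric (string, optional): Distance metric [values: euclidean, manhattan, chebyshev] [default: euclidean]
Allowed values:
euclidean, manhattan, chebyshev


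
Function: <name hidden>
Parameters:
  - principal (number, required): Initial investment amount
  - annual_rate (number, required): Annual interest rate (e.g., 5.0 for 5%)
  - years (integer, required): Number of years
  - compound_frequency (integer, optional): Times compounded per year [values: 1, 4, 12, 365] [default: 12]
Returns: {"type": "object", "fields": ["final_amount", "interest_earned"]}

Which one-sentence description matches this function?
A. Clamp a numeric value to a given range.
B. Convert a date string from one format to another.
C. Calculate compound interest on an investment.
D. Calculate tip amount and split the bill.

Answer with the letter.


Parameters principal, annual_rate, years, compound_frequency and return ["final_amount", "interest_earned"] fit: Calculate compound interest on an investment.
C


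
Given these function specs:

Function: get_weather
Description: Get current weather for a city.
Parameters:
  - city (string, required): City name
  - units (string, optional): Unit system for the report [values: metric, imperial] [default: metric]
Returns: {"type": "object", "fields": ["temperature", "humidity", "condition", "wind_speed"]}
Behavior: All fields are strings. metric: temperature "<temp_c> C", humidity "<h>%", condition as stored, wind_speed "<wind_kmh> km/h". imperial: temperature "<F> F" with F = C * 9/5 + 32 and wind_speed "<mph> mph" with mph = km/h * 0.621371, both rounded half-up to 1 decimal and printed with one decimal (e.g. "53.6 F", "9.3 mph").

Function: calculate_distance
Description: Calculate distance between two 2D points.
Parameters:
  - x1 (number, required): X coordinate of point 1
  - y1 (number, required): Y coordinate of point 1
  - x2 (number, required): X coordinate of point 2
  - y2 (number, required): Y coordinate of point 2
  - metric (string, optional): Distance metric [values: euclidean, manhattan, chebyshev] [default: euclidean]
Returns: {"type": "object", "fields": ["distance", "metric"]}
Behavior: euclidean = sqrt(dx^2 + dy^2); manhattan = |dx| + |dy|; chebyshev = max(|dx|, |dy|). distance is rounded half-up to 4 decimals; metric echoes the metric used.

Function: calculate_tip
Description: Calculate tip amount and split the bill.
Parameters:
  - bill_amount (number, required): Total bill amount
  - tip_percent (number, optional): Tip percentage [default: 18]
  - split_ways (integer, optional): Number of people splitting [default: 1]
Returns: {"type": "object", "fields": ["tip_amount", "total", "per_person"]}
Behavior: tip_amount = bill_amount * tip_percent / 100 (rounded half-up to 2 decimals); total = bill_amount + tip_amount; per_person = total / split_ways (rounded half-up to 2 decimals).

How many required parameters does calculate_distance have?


Parameters of calculate_distance: x1 (required), y1 (required), x2 (required), y2 (required), metric (optional)
Required count:
4


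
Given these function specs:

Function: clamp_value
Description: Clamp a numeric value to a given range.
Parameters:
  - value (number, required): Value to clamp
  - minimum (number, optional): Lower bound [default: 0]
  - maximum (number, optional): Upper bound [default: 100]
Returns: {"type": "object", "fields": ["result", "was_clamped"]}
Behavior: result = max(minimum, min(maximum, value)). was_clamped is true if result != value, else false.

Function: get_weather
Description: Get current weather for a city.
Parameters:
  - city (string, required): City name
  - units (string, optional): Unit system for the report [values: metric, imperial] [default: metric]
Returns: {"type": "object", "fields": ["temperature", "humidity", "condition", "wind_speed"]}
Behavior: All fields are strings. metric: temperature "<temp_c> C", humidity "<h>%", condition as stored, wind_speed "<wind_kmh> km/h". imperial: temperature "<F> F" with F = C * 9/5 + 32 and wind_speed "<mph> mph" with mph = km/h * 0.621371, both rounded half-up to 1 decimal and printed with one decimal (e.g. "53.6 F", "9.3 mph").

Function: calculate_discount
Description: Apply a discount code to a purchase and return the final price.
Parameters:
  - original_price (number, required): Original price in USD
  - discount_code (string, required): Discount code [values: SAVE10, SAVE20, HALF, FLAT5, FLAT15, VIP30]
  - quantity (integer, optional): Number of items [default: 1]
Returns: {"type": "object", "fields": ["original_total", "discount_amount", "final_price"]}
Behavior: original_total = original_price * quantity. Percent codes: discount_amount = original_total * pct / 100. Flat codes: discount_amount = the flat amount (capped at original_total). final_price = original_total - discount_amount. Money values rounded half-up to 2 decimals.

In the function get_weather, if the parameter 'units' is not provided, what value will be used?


The get_weather spec declares:
  - units (string, optional): Unit system for the report [values: metric, imperial] [default: metric]
Default:
metric


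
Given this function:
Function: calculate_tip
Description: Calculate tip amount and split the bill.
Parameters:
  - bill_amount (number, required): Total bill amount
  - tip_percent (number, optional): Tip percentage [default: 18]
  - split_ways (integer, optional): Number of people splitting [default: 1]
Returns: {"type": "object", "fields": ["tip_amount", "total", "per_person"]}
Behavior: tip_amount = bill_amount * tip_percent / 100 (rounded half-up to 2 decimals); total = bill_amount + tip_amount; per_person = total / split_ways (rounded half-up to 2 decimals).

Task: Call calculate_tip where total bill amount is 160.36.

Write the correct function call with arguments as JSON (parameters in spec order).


Mapping each described value to its parameter name:
  'Total bill amount' -> bill_amount = 160.36
calculate_tip({"bill_amount": 160.36})


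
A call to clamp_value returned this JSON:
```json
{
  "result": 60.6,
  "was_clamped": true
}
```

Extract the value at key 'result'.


60.6


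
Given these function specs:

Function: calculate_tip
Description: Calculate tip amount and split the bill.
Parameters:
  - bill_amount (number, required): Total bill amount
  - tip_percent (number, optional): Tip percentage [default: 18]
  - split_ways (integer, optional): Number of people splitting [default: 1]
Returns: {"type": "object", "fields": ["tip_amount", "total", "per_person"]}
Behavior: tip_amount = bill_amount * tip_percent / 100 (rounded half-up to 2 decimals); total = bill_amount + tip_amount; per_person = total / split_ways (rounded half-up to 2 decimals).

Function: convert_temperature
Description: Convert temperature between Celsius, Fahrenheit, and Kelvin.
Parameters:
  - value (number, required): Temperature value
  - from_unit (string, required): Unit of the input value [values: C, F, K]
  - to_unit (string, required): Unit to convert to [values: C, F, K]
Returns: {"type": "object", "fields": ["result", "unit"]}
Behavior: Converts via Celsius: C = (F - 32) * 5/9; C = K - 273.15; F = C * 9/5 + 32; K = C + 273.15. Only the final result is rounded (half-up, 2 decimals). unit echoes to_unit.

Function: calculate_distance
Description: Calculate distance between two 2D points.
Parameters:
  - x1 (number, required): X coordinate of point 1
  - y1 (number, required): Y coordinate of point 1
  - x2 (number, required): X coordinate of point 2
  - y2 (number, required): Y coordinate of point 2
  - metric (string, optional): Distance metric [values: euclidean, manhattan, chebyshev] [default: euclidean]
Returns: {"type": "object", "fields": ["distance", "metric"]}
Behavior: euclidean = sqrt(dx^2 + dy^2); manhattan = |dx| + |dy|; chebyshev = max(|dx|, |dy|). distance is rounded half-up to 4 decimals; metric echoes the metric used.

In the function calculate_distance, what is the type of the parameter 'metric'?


The calculate_distance spec declares:
  - metric (string, optional): Distance metric [values: euclidean, manhattan, chebyshev] [default: euclidean]
Type:
string


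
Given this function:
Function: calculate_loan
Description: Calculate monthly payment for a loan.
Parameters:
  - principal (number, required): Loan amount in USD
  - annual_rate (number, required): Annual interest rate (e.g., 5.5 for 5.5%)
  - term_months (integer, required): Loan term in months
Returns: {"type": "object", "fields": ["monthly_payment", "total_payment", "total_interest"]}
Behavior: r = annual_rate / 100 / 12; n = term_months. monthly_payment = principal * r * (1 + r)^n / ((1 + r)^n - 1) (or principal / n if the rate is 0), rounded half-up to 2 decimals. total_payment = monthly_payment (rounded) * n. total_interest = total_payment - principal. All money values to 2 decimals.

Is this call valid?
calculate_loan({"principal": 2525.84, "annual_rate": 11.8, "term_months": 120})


Checking all required parameters present and types match... All valid.
Valid


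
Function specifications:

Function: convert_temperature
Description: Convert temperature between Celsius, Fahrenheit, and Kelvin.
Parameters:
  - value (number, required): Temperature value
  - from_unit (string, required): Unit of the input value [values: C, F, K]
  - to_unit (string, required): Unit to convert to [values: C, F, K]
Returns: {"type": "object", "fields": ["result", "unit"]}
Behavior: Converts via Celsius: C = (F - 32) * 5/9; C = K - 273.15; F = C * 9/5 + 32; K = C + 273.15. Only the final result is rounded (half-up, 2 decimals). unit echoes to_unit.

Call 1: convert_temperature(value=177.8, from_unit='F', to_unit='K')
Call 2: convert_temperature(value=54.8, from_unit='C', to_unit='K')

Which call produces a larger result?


Call 1:
  To C: (177.8 - 32) * 5/9 = 81
  To K: 81 + 273.15 = 354.15
  Round to 2 decimals: 354.15
  -> 354.15 K
Call 2:
  Input already in C: 54.8
  To K: 54.8 + 273.15 = 327.95
  Round to 2 decimals: 327.95
  -> 327.95 K
Call 1 (354.15 K)


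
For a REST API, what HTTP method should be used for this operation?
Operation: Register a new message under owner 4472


GET = read, POST = create, PUT = update/replace, DELETE = remove
This operation is a create.
POST


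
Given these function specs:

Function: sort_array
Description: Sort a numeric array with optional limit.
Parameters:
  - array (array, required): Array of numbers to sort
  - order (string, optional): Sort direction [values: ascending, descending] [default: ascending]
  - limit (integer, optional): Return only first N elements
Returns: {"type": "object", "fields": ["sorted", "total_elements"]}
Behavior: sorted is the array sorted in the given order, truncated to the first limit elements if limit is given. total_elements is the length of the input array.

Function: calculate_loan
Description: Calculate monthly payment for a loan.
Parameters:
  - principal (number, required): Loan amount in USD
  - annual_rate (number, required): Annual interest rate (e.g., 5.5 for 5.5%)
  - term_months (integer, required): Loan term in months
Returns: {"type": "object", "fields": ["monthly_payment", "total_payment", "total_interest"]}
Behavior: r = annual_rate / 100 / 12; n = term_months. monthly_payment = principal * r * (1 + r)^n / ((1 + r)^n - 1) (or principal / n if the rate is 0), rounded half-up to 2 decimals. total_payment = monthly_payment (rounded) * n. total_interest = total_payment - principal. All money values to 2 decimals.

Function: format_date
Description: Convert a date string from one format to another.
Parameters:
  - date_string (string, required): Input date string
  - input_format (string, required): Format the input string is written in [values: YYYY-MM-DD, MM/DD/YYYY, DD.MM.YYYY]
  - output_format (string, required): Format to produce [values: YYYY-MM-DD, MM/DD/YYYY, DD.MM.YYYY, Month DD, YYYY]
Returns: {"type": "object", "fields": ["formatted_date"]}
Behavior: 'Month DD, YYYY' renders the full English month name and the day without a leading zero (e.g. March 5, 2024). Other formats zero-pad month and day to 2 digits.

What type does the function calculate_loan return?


The calculate_loan spec declares Returns: {"type": "object", "fields": ["monthly_payment", "total_payment", "total_interest"]}
Type:
object


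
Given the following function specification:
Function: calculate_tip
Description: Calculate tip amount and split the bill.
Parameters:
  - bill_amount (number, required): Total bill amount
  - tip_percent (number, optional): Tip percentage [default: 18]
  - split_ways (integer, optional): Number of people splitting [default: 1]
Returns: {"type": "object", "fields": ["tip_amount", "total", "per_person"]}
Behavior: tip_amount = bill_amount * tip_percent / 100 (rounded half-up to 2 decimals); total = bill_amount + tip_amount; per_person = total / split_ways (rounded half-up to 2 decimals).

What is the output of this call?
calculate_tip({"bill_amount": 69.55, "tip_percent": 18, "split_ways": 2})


tip_amount = 69.55 * 18/100 = 12.519 -> 12.52
total = 69.55 + 12.52 = 82.07
per_person = 82.07 / 2 = 41.035 -> 41.04
Output:
{"tip_amount": 12.52, "total": 82.07, "per_person": 41.04}


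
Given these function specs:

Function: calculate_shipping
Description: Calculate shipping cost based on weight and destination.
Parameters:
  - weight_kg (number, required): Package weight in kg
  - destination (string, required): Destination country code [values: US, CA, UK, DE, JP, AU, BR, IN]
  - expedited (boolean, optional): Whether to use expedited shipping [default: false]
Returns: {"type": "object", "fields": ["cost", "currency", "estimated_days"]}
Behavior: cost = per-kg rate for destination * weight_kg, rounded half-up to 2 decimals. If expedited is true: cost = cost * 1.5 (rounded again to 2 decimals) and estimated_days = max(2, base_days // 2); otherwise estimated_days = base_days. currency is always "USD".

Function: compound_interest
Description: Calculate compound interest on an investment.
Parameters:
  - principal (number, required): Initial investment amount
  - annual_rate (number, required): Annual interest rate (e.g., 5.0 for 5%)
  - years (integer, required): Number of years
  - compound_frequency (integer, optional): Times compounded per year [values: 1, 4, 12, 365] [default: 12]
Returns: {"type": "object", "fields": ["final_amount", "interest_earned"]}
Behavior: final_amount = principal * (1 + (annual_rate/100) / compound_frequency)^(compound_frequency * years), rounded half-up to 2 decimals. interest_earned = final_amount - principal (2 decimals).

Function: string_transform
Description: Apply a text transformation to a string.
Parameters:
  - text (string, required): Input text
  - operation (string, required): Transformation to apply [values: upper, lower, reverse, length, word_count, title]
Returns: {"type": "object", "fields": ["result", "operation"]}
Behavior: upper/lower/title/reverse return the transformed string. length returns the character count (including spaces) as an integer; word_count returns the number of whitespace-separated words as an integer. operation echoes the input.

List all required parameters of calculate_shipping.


Parameters of calculate_shipping and their required/optional flag:
  weight_kg: required
  destination: required
  expedited: optional
destination, weight_kg


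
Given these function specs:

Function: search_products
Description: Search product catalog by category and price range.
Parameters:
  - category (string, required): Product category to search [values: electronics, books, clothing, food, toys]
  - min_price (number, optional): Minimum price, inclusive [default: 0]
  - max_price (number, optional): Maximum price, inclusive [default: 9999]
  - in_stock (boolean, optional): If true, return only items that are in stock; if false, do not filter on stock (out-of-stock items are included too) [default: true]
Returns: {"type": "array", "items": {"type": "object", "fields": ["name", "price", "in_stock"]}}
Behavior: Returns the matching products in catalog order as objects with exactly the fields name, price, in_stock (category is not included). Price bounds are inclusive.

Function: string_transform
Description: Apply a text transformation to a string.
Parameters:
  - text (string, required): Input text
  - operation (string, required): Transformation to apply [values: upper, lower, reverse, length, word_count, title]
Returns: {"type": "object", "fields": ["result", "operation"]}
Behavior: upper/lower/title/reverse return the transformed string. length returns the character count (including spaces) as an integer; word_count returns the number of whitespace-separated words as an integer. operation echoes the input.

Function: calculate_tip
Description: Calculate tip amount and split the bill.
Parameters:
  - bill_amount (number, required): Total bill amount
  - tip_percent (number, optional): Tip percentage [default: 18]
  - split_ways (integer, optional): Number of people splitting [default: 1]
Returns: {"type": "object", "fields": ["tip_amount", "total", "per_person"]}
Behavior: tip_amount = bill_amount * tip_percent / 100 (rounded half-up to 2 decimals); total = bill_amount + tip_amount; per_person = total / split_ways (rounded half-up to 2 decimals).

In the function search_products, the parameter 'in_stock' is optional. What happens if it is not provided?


The search_products spec declares:
  - in_stock (boolean, optional): If true, return only items that are in stock; if false, do not filter on stock (out-of-stock items are included too) [default: true]
It defaults to true


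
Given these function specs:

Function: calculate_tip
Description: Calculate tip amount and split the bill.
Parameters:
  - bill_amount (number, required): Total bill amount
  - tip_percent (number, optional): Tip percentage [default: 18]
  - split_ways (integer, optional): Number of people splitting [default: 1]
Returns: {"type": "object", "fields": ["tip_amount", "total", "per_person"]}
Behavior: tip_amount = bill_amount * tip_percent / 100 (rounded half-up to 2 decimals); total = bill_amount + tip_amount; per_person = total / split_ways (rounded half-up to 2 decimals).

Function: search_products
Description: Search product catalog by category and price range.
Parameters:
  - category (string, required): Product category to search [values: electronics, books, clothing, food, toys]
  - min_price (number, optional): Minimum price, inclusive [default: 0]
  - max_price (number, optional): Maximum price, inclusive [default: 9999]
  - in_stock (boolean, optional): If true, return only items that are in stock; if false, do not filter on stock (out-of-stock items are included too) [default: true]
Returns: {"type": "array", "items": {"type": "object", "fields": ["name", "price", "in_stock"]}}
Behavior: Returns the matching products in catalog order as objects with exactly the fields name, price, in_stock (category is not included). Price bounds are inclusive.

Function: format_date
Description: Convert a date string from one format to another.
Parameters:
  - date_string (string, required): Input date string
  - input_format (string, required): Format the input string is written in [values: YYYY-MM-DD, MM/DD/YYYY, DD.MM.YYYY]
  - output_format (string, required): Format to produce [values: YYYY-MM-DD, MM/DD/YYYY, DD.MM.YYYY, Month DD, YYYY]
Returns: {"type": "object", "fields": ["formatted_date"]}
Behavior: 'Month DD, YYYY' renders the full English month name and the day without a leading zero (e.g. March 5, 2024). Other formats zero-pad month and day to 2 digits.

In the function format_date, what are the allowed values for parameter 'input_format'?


The format_date spec declares:
  - input_format (string, required): Format the input string is written in [values: YYYY-MM-DD, MM/DD/YYYY, DD.MM.YYYY]
Allowed values:
YYYY-MM-DD, MM/DD/YYYY, DD.MM.YYYY


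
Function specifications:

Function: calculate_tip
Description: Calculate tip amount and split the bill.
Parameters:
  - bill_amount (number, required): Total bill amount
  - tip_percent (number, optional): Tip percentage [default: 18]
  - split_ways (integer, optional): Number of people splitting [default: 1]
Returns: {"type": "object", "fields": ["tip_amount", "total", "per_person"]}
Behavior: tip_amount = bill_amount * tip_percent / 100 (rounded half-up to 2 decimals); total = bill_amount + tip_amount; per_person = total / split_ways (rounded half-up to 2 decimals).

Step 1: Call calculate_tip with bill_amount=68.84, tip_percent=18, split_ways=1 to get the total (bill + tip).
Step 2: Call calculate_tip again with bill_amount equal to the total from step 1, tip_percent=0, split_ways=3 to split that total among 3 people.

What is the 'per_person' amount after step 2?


Step 1: calculate_tip(bill_amount=68.84, tip_percent=18, split_ways=1)
  tip_amount = 68.84 * 18/100 = 12.3912 -> 12.39
  total = 68.84 + 12.39 = 81.23
  per_person = 81.23 / 1 = 81.23 -> 81.23
  -> total = 81.23
Step 2: calculate_tip(bill_amount=81.23, tip_percent=0, split_ways=3)
  tip_amount = 81.23 * 0/100 = 0 -> 0.00
  total = 81.23 + 0.00 = 81.23
  per_person = 81.23 / 3 = 27.076667 -> 27.08
  -> per_person = 27.08
$27.08


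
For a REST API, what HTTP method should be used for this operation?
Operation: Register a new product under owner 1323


GET = read, POST = create, PUT = update/replace, DELETE = remove
This operation is a create.
POST


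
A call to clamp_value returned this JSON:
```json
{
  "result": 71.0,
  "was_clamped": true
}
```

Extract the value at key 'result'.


71.0


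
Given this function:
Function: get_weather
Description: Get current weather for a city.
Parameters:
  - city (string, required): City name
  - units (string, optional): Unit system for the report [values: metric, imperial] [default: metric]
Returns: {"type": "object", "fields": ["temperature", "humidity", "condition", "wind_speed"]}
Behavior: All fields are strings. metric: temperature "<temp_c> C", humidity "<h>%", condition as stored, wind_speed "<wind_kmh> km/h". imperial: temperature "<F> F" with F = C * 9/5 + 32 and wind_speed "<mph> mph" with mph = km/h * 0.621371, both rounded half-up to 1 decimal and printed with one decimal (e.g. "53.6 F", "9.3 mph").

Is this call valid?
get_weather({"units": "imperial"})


Checking required parameters...
Missing required parameter: city
Invalid - missing required parameter 'city'


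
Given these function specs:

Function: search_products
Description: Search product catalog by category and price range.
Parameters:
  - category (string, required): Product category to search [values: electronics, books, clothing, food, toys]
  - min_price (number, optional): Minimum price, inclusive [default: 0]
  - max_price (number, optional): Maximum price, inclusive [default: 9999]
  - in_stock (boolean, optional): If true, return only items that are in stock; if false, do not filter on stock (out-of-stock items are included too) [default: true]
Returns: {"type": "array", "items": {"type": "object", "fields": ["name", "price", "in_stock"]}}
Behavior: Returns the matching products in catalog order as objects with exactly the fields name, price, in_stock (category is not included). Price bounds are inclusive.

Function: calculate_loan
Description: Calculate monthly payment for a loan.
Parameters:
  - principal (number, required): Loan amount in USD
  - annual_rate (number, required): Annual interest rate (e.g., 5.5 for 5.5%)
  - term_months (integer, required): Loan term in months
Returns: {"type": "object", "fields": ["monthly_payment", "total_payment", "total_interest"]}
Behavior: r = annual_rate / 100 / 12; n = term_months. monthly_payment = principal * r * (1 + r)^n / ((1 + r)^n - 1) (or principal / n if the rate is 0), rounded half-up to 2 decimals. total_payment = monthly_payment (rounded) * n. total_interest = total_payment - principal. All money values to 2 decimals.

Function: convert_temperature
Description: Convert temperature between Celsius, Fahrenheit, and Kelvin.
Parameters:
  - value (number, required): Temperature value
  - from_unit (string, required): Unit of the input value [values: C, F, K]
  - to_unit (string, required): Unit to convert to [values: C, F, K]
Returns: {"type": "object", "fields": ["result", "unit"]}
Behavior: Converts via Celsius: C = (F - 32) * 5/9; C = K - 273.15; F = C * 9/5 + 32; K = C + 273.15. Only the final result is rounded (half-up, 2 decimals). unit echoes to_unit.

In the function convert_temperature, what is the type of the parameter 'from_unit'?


The convert_temperature spec declares:
  - from_unit (string, required): Unit of the input value [values: C, F, K]
Type:
string


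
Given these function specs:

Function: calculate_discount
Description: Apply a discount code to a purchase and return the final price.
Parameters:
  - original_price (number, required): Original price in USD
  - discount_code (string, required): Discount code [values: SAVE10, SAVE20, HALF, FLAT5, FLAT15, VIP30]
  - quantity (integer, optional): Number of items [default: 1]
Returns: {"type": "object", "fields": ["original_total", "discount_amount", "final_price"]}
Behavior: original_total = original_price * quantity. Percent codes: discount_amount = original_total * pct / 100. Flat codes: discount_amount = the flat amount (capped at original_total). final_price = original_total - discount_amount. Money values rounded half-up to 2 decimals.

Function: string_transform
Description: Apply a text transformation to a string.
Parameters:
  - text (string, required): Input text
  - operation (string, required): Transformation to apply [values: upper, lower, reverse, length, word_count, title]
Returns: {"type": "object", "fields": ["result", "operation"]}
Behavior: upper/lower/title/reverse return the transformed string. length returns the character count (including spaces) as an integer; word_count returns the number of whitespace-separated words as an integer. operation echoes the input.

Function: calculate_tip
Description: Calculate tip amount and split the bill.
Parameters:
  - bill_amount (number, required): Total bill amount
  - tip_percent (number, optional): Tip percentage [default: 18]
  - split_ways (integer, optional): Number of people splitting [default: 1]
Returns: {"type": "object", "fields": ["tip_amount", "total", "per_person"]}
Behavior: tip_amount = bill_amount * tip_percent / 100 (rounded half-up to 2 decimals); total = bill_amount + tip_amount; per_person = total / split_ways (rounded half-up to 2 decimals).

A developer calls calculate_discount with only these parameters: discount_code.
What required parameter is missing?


Required parameters: original_price, discount_code
Provided: discount_code
Missing: original_price
original_price


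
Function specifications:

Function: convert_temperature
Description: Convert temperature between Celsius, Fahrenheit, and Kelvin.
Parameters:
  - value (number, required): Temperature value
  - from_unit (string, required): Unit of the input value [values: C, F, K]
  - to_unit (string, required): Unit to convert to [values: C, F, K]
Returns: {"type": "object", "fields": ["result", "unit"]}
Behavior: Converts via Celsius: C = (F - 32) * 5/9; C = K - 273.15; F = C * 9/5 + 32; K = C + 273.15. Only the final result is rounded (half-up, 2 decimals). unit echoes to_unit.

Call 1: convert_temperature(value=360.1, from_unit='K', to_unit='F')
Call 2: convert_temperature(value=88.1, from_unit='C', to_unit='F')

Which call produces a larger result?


Call 1:
  To C: 360.1 - 273.15 = 86.95
  To F: 86.95 * 9/5 + 32 = 188.51
  Round to 2 decimals: 188.51
  -> 188.51 F
Call 2:
  Input already in C: 88.1
  To F: 88.1 * 9/5 + 32 = 190.58
  Round to 2 decimals: 190.58
  -> 190.58 F
Call 2 (190.58 F)


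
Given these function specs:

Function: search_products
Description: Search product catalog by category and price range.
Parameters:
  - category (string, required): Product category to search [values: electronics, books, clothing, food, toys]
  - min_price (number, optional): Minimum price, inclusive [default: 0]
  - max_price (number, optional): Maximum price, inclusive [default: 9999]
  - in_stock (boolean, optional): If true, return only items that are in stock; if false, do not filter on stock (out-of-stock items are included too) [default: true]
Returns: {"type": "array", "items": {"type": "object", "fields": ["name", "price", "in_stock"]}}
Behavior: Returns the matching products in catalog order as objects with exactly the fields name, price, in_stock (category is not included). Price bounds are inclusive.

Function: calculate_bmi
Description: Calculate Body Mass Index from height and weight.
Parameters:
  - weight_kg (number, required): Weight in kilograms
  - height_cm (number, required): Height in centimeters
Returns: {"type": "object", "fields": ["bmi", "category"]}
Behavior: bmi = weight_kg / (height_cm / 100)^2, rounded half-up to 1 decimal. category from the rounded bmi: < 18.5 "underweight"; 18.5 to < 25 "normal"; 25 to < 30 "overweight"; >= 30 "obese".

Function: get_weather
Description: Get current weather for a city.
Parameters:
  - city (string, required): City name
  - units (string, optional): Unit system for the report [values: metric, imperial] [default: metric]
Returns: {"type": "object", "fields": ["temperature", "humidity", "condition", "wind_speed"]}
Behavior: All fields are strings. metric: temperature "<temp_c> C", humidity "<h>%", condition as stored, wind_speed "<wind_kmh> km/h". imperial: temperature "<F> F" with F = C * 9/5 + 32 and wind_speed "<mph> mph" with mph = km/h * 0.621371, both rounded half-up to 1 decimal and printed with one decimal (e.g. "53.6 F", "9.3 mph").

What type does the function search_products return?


The search_products spec declares Returns: {"type": "array", "items": {"type": "object", "fields": ["name", "price", "in_stock"]}}
Type:
array


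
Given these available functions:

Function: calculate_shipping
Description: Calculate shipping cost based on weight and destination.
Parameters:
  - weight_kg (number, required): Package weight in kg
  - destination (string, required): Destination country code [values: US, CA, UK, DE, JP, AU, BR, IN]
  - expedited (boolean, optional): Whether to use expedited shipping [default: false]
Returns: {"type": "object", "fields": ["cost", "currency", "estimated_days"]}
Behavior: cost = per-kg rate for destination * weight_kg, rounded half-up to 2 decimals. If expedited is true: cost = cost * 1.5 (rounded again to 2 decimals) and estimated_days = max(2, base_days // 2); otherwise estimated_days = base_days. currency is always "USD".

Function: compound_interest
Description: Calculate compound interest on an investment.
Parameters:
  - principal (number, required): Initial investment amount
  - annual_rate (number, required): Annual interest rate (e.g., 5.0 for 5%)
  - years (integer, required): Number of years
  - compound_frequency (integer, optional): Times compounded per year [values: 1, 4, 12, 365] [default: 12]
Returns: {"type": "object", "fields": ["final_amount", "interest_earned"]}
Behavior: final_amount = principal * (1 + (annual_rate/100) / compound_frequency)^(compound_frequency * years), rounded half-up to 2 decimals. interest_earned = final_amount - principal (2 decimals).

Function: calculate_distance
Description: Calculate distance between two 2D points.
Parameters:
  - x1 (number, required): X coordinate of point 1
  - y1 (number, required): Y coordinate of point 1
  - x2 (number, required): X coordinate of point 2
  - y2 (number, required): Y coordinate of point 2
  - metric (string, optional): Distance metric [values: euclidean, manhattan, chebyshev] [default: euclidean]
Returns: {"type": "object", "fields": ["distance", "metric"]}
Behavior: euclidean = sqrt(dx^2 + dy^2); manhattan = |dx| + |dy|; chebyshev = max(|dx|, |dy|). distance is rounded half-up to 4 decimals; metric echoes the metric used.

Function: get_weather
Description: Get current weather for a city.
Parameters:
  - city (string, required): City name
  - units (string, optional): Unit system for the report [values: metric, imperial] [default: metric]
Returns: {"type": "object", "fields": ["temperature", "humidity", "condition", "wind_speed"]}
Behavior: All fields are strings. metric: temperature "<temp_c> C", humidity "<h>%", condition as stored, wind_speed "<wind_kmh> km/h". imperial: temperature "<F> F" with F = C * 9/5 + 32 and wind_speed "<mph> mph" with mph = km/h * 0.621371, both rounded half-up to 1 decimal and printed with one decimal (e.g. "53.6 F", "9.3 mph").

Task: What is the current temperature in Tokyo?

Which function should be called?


The task needs a function whose description is: Get current weather for a city.
get_weather


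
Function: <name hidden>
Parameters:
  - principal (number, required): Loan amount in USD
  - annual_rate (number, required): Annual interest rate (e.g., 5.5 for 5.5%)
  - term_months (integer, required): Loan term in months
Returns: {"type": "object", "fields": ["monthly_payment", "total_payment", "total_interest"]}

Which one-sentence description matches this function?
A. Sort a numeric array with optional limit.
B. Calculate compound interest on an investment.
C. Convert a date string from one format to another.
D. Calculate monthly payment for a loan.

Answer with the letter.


Parameters principal, annual_rate, term_months and return ["monthly_payment", "total_payment", "total_interest"] fit: Calculate monthly payment for a loan.
D


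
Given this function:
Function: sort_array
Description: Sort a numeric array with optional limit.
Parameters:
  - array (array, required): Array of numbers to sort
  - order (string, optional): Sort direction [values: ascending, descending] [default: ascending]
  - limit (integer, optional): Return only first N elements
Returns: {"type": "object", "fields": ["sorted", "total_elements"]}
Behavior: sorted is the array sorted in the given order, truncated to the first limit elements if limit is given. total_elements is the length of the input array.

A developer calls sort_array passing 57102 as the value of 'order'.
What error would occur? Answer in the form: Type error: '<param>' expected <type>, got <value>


Spec: 'order' is declared as string; 57102 is an integer.
Type error: 'order' expected string, got 57102


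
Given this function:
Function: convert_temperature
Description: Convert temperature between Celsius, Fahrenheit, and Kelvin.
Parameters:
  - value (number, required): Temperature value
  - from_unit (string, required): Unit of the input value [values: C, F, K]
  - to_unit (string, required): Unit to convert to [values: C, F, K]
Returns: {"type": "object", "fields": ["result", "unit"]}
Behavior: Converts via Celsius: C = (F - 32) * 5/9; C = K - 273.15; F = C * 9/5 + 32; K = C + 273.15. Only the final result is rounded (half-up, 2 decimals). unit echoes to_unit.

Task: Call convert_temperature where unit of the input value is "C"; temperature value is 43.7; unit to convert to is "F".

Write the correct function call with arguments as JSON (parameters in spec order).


Mapping each described value to its parameter name:
  'Unit of the input value' -> from_unit = "C"
  'Temperature value' -> value = 43.7
  'Unit to convert to' -> to_unit = "F"
convert_temperature({"value": 43.7, "from_unit": "C", "to_unit": "F"})


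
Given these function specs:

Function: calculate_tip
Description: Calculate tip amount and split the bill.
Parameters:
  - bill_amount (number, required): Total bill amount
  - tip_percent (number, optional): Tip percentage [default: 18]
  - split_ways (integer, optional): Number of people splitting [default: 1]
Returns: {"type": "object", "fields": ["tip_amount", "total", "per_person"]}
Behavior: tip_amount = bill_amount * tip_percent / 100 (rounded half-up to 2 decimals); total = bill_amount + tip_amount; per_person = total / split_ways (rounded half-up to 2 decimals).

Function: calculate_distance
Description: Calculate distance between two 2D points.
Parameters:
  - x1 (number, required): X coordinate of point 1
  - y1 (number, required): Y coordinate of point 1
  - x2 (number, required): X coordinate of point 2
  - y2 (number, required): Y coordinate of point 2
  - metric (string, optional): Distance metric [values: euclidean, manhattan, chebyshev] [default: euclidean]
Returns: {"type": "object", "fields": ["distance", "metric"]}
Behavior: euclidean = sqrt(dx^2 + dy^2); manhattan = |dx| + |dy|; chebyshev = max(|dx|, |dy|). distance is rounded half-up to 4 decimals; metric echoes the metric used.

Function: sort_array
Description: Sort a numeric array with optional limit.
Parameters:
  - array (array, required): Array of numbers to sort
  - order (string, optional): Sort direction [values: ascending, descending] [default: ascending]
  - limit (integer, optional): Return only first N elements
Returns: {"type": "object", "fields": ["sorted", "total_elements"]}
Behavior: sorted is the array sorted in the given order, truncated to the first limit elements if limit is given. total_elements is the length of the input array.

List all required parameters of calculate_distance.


Parameters of calculate_distance and their required/optional flag:
  x1: required
  y1: required
  x2: required
  y2: required
  metric: optional
x1, x2, y1, y2
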